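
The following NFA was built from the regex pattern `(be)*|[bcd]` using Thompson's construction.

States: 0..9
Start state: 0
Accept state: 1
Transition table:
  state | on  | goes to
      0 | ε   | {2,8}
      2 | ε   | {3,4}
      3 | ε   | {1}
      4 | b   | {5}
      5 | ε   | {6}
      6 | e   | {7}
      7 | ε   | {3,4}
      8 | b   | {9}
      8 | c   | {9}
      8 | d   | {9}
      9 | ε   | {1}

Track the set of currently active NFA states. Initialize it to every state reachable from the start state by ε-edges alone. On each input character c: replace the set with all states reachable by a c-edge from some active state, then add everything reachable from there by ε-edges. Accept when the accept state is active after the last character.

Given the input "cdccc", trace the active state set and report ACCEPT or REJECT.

Answer: REJECT

Steps:
S₀ = ε-closure({0}) = {0,1,2,3,4,8}
'c' @ 1: {1,9}  (accept∈set)
'd' @ 2: {}  — dead — no transitions
rest 'ccc' ignored (set empty)
after full input: {}  (accept=1 not in)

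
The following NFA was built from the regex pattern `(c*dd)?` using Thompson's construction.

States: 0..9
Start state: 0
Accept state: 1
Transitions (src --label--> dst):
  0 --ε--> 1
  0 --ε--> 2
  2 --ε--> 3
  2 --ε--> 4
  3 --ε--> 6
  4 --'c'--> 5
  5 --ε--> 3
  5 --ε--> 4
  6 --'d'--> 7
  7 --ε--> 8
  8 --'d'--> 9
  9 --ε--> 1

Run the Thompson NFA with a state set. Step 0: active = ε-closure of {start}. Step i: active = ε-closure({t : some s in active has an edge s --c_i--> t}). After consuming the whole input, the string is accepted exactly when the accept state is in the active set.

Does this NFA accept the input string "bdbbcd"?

Answer: REJECT

Derivation:
start: ε-closure({0}) = {0,1,2,3,4,6}
'b' @ 1: {}  — state set empty
rest 'dbbcd' ignored (set empty)
after full input: {}  (accept=1 not in)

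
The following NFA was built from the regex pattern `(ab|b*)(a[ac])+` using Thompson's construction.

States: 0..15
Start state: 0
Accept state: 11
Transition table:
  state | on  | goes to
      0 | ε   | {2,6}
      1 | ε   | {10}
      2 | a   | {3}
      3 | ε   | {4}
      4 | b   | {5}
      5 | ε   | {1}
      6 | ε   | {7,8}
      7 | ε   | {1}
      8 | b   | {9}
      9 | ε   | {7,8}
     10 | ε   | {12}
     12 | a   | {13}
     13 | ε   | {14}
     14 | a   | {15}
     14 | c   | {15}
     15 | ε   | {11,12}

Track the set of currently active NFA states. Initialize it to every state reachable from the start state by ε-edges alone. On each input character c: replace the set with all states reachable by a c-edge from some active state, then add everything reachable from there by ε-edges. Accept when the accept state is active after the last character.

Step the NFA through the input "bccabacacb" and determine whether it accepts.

start: ε-closure({0}) = {0,1,2,6,7,8,10,12}
'b' @ 1: {1,7,8,9,10,12}
'c' @ 2: {}  — dead — no transitions
rest 'cabacacb' ignored (set empty)
final: {}; accept 11 not in set

Answer: REJECT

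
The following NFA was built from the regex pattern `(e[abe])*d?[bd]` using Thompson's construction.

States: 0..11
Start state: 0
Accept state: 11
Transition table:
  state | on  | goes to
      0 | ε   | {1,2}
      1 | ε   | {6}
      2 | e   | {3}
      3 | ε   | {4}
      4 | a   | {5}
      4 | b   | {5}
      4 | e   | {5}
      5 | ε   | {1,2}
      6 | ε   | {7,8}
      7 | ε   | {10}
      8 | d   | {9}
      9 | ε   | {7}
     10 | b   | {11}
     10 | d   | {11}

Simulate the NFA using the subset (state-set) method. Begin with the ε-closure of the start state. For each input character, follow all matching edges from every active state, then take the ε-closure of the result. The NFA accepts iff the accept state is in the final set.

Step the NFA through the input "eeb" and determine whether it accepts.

initial (ε-close {0}): {0,1,2,6,7,8,10}
'e' @ 1: {3,4}
'e' @ 2: {1,2,5,6,7,8,10}
'b' @ 3: {11}  ✓accept
after full input: {11}  (accept=11 in)

Answer: ACCEPT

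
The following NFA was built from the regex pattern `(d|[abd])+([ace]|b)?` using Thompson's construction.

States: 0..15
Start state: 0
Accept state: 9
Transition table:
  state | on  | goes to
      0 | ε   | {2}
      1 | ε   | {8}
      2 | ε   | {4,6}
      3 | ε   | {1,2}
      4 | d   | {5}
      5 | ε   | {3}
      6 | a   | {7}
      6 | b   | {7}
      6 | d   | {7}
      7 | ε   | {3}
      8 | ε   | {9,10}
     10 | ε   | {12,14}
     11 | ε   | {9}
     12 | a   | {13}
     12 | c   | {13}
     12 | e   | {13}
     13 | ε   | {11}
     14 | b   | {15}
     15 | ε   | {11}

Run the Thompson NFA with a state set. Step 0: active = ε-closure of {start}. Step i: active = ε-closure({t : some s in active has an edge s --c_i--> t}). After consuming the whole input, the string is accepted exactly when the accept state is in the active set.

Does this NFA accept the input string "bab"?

Answer: ACCEPT

Steps:
start: ε-closure({0}) = {0,2,4,6}
'b' @ 1: {1,2,3,4,6,7,8,9,10,12,14}  (accept∈set)
'a' @ 2: {1,2,3,4,6,7,8,9,10,11,12,13,14}  (accept∈set)
'b' @ 3: {1,2,3,4,6,7,8,9,10,11,12,14,15}  (accept∈set)
final: {1,2,3,4,6,7,8,9,10,11,12,14,15}; accept 9 in set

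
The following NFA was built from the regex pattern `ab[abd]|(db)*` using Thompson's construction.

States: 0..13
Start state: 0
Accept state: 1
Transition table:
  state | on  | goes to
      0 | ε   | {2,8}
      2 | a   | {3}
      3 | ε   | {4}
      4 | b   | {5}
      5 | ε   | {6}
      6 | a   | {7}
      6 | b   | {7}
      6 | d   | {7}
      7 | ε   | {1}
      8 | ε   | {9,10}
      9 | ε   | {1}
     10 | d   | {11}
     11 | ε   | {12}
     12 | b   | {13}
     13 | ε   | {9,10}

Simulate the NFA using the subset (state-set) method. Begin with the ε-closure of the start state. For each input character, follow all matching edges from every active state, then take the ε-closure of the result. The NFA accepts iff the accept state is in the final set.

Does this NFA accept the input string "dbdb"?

Answer: ACCEPT

Trace:
initial (ε-close {0}): {0,1,2,8,9,10}
'd' @ 1: {11,12}
'b' @ 2: {1,9,10,13}  [accepting]
'd' @ 3: {11,12}
'b' @ 4: {1,9,10,13}  [accepting]
after full input: {1,9,10,13}  (accept=1 in)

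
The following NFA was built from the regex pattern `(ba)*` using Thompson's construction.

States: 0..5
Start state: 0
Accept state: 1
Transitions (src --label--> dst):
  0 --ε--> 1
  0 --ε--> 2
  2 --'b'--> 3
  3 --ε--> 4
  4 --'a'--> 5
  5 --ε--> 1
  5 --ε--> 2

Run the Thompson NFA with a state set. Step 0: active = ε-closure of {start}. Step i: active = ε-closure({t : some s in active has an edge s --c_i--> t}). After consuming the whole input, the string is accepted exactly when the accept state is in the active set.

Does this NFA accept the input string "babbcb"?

Answer: REJECT

Trace:
start: ε-closure({0}) = {0,1,2}
'b' @ 1: {3,4}
'a' @ 2: {1,2,5}  [accepting]
'b' @ 3: {3,4}
'b' @ 4: {}  — state set empty
rest 'cb' ignored (set empty)
end set {} — state 1 not in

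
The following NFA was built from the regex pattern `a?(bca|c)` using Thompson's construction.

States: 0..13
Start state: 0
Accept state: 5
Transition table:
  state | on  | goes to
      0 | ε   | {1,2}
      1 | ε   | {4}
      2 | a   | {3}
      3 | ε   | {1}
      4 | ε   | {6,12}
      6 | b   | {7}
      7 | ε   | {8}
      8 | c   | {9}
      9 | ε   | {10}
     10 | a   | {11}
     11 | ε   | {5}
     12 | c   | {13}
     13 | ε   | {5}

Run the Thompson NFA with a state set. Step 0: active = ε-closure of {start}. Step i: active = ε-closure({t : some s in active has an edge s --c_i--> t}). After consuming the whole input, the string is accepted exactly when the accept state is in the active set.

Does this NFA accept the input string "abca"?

S₀ = ε-closure({0}) = {0,1,2,4,6,12}
'a' @ 1: {1,3,4,6,12}
'b' @ 2: {7,8}
'c' @ 3: {9,10}
'a' @ 4: {5,11}  [accepting]
final: {5,11}; accept 5 in set

Answer: ACCEPT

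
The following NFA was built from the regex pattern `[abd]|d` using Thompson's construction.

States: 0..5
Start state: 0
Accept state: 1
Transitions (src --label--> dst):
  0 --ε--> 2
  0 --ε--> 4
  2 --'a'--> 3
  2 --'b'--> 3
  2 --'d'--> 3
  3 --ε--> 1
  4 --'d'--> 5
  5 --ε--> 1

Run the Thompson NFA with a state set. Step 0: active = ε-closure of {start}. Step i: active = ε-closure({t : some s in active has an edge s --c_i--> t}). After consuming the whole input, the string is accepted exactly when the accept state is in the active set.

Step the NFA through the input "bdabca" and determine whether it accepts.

initial (ε-close {0}): {0,2,4}
'b' @ 1: {1,3}  [accepting]
'd' @ 2: {}  — dead — no transitions
rest 'abca' ignored (set empty)
final: {}; accept 1 not in set

Answer: REJECT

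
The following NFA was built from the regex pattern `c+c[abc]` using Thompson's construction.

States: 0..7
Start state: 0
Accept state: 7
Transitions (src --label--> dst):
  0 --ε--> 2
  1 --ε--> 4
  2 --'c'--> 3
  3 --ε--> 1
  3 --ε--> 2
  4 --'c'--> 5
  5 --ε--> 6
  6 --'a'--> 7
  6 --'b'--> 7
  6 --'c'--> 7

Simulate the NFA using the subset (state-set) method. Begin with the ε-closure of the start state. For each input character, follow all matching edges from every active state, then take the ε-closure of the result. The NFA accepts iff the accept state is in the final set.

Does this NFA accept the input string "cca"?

initial (ε-close {0}): {0,2}
'c' @ 1: {1,2,3,4}
'c' @ 2: {1,2,3,4,5,6}
'a' @ 3: {7}  ✓accept
end set {7} — state 7 in

Answer: ACCEPT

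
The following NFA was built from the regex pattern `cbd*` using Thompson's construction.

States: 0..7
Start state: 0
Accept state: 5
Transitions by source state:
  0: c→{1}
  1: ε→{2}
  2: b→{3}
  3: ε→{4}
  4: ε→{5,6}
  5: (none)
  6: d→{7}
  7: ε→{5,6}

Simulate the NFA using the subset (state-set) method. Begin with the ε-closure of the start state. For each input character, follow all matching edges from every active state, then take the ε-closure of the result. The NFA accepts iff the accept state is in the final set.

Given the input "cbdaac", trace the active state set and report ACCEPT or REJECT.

Answer: REJECT

Trace:
start: ε-closure({0}) = {0}
'c' @ 1: {1,2}
'b' @ 2: {3,4,5,6}  (accept∈set)
'd' @ 3: {5,6,7}  (accept∈set)
'a' @ 4: {}  — state set empty
rest 'ac' ignored (set empty)
end set {} — state 5 not in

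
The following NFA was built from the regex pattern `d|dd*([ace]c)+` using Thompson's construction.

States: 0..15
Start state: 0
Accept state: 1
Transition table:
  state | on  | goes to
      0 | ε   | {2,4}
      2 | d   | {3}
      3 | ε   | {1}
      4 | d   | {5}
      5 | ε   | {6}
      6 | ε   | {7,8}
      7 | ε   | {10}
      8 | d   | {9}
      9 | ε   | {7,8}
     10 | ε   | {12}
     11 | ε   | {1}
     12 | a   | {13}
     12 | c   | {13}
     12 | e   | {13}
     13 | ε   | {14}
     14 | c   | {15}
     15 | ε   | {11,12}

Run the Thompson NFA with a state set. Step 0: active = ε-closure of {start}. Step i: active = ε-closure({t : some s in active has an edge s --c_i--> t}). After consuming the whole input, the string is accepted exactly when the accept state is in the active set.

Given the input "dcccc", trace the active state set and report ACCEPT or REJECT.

S₀ = ε-closure({0}) = {0,2,4}
'd' @ 1: {1,3,5,6,7,8,10,12}  ✓accept
'c' @ 2: {13,14}
'c' @ 3: {1,11,12,15}  ✓accept
'c' @ 4: {13,14}
'c' @ 5: {1,11,12,15}  ✓accept
final: {1,11,12,15}; accept 1 in set

Answer: ACCEPT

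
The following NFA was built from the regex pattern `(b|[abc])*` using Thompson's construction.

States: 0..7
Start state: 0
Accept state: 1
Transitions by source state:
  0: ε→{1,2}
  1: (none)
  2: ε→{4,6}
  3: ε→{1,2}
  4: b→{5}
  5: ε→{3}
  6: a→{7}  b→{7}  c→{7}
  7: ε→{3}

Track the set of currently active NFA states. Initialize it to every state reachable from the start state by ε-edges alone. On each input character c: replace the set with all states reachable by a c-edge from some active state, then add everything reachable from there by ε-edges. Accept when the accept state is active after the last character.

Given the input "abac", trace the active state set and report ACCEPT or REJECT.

Answer: ACCEPT

Steps:
start: ε-closure({0}) = {0,1,2,4,6}
'a' @ 1: {1,2,3,4,6,7}  (accept∈set)
'b' @ 2: {1,2,3,4,5,6,7}  (accept∈set)
'a' @ 3: {1,2,3,4,6,7}  (accept∈set)
'c' @ 4: {1,2,3,4,6,7}  (accept∈set)
final: {1,2,3,4,6,7}; accept 1 in set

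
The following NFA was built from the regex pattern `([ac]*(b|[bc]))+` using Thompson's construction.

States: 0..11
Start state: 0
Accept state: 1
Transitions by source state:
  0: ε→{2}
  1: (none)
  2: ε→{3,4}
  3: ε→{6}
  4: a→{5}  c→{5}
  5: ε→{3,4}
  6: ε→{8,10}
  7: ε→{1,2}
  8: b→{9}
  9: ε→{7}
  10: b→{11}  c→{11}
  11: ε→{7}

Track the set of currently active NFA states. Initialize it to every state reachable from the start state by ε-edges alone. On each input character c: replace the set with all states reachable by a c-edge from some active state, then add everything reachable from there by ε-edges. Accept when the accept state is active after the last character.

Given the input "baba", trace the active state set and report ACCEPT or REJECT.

initial (ε-close {0}): {0,2,3,4,6,8,10}
'b' @ 1: {1,2,3,4,6,7,8,9,10,11}  ✓accept
'a' @ 2: {3,4,5,6,8,10}
'b' @ 3: {1,2,3,4,6,7,8,9,10,11}  ✓accept
'a' @ 4: {3,4,5,6,8,10}
final: {3,4,5,6,8,10}; accept 1 not in set

Answer: REJECT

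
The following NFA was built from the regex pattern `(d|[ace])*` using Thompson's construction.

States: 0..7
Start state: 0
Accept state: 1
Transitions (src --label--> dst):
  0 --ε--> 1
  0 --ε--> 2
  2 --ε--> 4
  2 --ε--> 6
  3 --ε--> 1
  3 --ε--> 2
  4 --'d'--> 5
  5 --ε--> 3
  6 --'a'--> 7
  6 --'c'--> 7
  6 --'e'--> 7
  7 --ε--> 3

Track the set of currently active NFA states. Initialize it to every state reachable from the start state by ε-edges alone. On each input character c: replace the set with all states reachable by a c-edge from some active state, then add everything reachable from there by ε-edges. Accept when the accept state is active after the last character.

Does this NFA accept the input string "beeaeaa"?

initial (ε-close {0}): {0,1,2,4,6}
'b' @ 1: {}  — no active states
rest 'eeaeaa' ignored (set empty)
end set {} — state 1 not in

Answer: REJECT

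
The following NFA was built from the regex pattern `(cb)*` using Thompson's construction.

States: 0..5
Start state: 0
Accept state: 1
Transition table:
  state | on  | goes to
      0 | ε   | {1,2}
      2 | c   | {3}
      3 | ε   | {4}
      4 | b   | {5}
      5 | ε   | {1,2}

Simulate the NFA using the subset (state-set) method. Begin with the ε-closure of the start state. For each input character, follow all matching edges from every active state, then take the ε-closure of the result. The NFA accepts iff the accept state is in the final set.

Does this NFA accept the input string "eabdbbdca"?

S₀ = ε-closure({0}) = {0,1,2}
'e' @ 1: {}  — dead — no transitions
rest 'abdbbdca' ignored (set empty)
final: {}; accept 1 not in set

Answer: REJECT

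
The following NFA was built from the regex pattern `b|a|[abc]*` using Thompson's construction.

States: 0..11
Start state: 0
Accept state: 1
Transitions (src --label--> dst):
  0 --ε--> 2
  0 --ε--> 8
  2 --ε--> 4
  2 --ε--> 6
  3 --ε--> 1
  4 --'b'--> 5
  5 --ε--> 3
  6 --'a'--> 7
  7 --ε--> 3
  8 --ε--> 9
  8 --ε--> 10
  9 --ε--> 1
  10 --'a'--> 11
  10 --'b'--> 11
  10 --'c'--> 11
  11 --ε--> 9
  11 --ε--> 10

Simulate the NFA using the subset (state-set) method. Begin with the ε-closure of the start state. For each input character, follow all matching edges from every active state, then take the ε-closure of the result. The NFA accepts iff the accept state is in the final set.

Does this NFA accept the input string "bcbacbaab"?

start: ε-closure({0}) = {0,1,2,4,6,8,9,10}
'b' @ 1: {1,3,5,9,10,11}  (accept∈set)
'c' @ 2: {1,9,10,11}  (accept∈set)
'b' @ 3: {1,9,10,11}  (accept∈set)
'a' @ 4: {1,9,10,11}  (accept∈set)
'c' @ 5: {1,9,10,11}  (accept∈set)
'b' @ 6: {1,9,10,11}  (accept∈set)
'a' @ 7: {1,9,10,11}  (accept∈set)
'a' @ 8: {1,9,10,11}  (accept∈set)
'b' @ 9: {1,9,10,11}  (accept∈set)
after full input: {1,9,10,11}  (accept=1 in)

Answer: ACCEPT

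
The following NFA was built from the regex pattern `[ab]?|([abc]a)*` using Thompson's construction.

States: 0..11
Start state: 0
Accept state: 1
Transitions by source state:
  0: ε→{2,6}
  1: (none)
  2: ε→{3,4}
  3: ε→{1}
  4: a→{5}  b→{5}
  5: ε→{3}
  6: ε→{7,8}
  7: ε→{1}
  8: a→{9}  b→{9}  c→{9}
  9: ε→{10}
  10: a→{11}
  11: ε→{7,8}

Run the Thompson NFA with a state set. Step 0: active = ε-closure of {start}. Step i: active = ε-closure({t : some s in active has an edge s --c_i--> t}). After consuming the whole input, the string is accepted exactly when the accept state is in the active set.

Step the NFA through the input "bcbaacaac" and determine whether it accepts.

start: ε-closure({0}) = {0,1,2,3,4,6,7,8}
'b' @ 1: {1,3,5,9,10}  [accepting]
'c' @ 2: {}  — state set empty
rest 'baacaac' ignored (set empty)
end set {} — state 1 not in

Answer: REJECT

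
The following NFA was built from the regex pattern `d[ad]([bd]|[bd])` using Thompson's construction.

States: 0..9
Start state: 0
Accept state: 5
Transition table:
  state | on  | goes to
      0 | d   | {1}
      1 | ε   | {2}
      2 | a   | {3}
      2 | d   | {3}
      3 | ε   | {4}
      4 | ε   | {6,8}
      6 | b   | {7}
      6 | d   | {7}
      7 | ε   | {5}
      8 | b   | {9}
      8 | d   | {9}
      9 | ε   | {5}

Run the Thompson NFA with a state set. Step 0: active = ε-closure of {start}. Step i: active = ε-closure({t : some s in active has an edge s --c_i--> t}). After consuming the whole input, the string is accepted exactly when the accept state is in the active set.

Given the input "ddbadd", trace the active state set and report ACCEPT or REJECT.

Answer: REJECT

Trace:
initial (ε-close {0}): {0}
'd' @ 1: {1,2}
'd' @ 2: {3,4,6,8}
'b' @ 3: {5,7,9}  [accepting]
'a' @ 4: {}  — state set empty
rest 'dd' ignored (set empty)
after full input: {}  (accept=5 not in)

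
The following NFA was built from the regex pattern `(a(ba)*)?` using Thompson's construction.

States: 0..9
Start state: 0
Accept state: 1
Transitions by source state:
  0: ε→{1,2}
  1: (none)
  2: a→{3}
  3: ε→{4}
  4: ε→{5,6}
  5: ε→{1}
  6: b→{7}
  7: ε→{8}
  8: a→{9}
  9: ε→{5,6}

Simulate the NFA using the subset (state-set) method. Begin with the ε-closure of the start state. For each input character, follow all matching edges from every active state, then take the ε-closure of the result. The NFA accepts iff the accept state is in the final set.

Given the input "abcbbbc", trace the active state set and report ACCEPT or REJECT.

Answer: REJECT

Derivation:
S₀ = ε-closure({0}) = {0,1,2}
'a' @ 1: {1,3,4,5,6}  ✓accept
'b' @ 2: {7,8}
'c' @ 3: {}  — state set empty
rest 'bbbc' ignored (set empty)
after full input: {}  (accept=1 not in)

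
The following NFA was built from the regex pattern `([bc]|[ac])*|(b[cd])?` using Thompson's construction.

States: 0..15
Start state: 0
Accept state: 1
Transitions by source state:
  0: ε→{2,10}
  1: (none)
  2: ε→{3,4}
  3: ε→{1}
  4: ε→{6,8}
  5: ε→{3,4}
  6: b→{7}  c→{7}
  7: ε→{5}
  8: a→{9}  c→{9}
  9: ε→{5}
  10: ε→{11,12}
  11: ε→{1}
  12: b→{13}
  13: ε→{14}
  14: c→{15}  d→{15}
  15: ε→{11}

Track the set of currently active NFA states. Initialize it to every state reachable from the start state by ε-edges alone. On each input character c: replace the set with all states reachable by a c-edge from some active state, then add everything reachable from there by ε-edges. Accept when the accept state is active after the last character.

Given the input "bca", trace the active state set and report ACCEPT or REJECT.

S₀ = ε-closure({0}) = {0,1,2,3,4,6,8,10,11,12}
'b' @ 1: {1,3,4,5,6,7,8,13,14}  ✓accept
'c' @ 2: {1,3,4,5,6,7,8,9,11,15}  ✓accept
'a' @ 3: {1,3,4,5,6,8,9}  ✓accept
after full input: {1,3,4,5,6,8,9}  (accept=1 in)

Answer: ACCEPT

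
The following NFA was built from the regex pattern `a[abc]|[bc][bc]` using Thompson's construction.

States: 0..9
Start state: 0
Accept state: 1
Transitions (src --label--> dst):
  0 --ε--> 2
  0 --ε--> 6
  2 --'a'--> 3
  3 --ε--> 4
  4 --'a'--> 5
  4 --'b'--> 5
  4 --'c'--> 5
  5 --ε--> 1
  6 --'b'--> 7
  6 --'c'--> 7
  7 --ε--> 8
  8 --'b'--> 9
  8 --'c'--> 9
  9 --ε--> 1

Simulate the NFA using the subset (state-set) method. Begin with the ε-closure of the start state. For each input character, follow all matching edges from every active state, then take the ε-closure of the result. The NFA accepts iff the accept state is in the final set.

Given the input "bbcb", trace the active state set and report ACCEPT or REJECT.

initial (ε-close {0}): {0,2,6}
'b' @ 1: {7,8}
'b' @ 2: {1,9}  ✓accept
'c' @ 3: {}  — state set empty
rest 'b' ignored (set empty)
final: {}; accept 1 not in set

Answer: REJECT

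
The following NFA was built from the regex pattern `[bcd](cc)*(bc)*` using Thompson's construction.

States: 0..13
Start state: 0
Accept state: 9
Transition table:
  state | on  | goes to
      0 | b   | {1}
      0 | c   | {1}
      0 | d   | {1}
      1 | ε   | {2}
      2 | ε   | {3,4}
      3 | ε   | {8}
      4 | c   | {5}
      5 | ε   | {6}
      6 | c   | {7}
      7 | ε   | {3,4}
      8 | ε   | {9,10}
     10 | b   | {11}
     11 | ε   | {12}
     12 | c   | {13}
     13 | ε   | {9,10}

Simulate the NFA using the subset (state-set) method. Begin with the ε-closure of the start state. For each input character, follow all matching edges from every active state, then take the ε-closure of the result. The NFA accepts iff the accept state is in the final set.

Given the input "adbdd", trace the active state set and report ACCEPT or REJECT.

Answer: REJECT

Steps:
initial (ε-close {0}): {0}
'a' @ 1: {}  — no active states
rest 'dbdd' ignored (set empty)
after full input: {}  (accept=9 not in)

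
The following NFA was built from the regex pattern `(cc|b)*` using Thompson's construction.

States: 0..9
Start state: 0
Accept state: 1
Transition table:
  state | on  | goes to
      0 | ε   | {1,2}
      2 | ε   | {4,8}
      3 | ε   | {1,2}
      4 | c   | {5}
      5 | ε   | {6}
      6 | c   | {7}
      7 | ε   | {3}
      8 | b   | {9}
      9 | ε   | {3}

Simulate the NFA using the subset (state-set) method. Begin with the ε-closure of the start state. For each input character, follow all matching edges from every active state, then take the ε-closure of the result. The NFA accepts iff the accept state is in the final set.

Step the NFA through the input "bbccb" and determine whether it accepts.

Answer: ACCEPT

Derivation:
initial (ε-close {0}): {0,1,2,4,8}
'b' @ 1: {1,2,3,4,8,9}  ✓accept
'b' @ 2: {1,2,3,4,8,9}  ✓accept
'c' @ 3: {5,6}
'c' @ 4: {1,2,3,4,7,8}  ✓accept
'b' @ 5: {1,2,3,4,8,9}  ✓accept
end set {1,2,3,4,8,9} — state 1 in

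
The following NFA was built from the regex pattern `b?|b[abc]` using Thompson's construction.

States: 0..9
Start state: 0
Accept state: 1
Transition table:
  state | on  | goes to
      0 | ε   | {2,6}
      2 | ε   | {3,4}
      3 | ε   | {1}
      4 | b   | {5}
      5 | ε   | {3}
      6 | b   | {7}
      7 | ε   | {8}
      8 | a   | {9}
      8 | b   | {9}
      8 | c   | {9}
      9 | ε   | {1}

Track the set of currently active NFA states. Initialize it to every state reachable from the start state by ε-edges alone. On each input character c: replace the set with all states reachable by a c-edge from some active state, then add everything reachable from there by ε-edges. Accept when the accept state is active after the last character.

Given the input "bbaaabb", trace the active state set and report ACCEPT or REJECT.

S₀ = ε-closure({0}) = {0,1,2,3,4,6}
'b' @ 1: {1,3,5,7,8}  ✓accept
'b' @ 2: {1,9}  ✓accept
'a' @ 3: {}  — no active states
rest 'aabb' ignored (set empty)
end set {} — state 1 not in

Answer: REJECT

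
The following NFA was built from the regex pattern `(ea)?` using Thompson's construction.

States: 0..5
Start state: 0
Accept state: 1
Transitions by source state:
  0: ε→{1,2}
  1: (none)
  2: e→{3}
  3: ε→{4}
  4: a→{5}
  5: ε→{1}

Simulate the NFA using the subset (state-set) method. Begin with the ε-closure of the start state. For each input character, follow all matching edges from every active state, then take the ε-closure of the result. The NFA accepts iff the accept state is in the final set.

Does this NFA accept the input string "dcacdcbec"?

start: ε-closure({0}) = {0,1,2}
'd' @ 1: {}  — dead — no transitions
rest 'cacdcbec' ignored (set empty)
end set {} — state 1 not in

Answer: REJECT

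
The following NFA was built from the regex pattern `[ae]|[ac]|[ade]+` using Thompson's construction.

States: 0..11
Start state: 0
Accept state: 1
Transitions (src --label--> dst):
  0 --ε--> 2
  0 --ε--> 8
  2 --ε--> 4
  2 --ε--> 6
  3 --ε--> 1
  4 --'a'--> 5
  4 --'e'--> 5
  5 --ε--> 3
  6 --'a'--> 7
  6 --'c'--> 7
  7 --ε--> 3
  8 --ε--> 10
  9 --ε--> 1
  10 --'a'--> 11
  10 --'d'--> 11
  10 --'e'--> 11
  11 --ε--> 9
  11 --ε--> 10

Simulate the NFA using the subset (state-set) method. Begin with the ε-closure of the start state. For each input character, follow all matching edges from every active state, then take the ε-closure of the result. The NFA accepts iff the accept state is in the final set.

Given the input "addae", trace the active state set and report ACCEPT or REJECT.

Answer: ACCEPT

Derivation:
start: ε-closure({0}) = {0,2,4,6,8,10}
'a' @ 1: {1,3,5,7,9,10,11}  (accept∈set)
'd' @ 2: {1,9,10,11}  (accept∈set)
'd' @ 3: {1,9,10,11}  (accept∈set)
'a' @ 4: {1,9,10,11}  (accept∈set)
'e' @ 5: {1,9,10,11}  (accept∈set)
end set {1,9,10,11} — state 1 in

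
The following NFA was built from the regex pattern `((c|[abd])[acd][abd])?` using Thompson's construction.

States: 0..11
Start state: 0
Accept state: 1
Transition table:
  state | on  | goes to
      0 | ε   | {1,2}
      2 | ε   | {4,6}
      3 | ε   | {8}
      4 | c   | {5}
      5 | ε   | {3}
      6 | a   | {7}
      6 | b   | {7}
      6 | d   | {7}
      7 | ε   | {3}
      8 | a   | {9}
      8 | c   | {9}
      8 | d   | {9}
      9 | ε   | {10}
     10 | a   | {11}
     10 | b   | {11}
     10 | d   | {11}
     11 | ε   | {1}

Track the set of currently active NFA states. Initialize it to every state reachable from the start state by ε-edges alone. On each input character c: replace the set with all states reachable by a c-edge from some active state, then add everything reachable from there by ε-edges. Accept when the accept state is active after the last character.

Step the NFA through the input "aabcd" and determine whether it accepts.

start: ε-closure({0}) = {0,1,2,4,6}
'a' @ 1: {3,7,8}
'a' @ 2: {9,10}
'b' @ 3: {1,11}  [accepting]
'c' @ 4: {}  — state set empty
rest 'd' ignored (set empty)
after full input: {}  (accept=1 not in)

Answer: REJECT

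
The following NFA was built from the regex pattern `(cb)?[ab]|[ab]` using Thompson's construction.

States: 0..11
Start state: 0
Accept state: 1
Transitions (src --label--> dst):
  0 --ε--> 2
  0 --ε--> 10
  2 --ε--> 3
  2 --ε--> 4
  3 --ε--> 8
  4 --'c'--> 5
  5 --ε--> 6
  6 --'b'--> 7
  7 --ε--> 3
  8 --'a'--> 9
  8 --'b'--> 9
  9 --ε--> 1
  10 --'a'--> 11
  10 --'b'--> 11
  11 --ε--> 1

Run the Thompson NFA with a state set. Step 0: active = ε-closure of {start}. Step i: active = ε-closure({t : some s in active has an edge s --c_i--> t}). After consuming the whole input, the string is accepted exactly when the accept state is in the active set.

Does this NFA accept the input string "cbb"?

Answer: ACCEPT

Derivation:
S₀ = ε-closure({0}) = {0,2,3,4,8,10}
'c' @ 1: {5,6}
'b' @ 2: {3,7,8}
'b' @ 3: {1,9}  (accept∈set)
end set {1,9} — state 1 in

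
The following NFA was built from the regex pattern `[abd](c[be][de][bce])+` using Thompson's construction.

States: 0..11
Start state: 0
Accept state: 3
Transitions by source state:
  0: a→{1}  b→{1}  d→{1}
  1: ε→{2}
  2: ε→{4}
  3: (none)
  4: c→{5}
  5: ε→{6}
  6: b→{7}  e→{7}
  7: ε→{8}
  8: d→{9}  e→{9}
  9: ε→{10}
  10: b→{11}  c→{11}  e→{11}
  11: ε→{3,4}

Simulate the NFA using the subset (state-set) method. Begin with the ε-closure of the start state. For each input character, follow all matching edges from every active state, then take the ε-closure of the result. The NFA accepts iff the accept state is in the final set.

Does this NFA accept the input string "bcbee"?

Answer: ACCEPT

Steps:
start: ε-closure({0}) = {0}
'b' @ 1: {1,2,4}
'c' @ 2: {5,6}
'b' @ 3: {7,8}
'e' @ 4: {9,10}
'e' @ 5: {3,4,11}  [accepting]
final: {3,4,11}; accept 3 in set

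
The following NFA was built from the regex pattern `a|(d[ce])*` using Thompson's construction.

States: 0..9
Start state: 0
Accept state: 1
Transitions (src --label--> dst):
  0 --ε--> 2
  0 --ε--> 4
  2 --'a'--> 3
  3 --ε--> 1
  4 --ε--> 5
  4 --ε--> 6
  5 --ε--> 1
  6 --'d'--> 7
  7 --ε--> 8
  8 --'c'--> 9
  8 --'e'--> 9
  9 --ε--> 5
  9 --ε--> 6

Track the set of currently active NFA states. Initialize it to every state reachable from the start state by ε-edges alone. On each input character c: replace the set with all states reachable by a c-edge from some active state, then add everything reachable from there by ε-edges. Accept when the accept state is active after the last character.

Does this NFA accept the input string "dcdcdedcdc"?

Answer: ACCEPT

Derivation:
initial (ε-close {0}): {0,1,2,4,5,6}
'd' @ 1: {7,8}
'c' @ 2: {1,5,6,9}  ✓accept
'd' @ 3: {7,8}
'c' @ 4: {1,5,6,9}  ✓accept
'd' @ 5: {7,8}
'e' @ 6: {1,5,6,9}  ✓accept
'd' @ 7: {7,8}
'c' @ 8: {1,5,6,9}  ✓accept
'd' @ 9: {7,8}
'c' @ 10: {1,5,6,9}  ✓accept
final: {1,5,6,9}; accept 1 in set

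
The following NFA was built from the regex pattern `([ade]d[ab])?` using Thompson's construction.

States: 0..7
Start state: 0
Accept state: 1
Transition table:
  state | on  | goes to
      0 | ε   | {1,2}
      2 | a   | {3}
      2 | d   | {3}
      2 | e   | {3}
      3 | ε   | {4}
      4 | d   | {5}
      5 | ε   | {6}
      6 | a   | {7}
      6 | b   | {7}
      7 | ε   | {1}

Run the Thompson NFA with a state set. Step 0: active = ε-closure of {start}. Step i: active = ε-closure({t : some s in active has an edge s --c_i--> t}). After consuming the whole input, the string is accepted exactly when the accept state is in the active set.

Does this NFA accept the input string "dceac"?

Answer: REJECT

Steps:
S₀ = ε-closure({0}) = {0,1,2}
'd' @ 1: {3,4}
'c' @ 2: {}  — state set empty
rest 'eac' ignored (set empty)
end set {} — state 1 not in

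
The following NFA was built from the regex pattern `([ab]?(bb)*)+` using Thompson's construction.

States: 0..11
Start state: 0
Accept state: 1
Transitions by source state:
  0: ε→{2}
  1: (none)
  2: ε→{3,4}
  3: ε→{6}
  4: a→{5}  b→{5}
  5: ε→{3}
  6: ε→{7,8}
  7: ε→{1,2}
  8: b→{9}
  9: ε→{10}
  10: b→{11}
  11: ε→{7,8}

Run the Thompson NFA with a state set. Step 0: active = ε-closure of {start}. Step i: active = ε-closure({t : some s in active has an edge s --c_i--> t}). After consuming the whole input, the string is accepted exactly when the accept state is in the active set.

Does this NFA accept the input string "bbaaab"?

S₀ = ε-closure({0}) = {0,1,2,3,4,6,7,8}
'b' @ 1: {1,2,3,4,5,6,7,8,9,10}  ✓accept
'b' @ 2: {1,2,3,4,5,6,7,8,9,10,11}  ✓accept
'a' @ 3: {1,2,3,4,5,6,7,8}  ✓accept
'a' @ 4: {1,2,3,4,5,6,7,8}  ✓accept
'a' @ 5: {1,2,3,4,5,6,7,8}  ✓accept
'b' @ 6: {1,2,3,4,5,6,7,8,9,10}  ✓accept
final: {1,2,3,4,5,6,7,8,9,10}; accept 1 in set

Answer: ACCEPT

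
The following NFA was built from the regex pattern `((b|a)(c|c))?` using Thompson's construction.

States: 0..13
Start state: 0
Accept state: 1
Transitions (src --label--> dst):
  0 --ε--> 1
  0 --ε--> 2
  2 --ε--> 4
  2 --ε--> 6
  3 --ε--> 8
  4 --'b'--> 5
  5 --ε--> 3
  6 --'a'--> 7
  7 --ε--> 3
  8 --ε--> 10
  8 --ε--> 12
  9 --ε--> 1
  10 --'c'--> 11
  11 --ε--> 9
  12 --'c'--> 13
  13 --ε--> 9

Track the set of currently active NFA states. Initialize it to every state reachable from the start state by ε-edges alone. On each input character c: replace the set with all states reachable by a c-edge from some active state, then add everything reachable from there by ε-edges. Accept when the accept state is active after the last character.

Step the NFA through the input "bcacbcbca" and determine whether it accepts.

Answer: REJECT

Trace:
S₀ = ε-closure({0}) = {0,1,2,4,6}
'b' @ 1: {3,5,8,10,12}
'c' @ 2: {1,9,11,13}  (accept∈set)
'a' @ 3: {}  — state set empty
rest 'cbcbca' ignored (set empty)
final: {}; accept 1 not in set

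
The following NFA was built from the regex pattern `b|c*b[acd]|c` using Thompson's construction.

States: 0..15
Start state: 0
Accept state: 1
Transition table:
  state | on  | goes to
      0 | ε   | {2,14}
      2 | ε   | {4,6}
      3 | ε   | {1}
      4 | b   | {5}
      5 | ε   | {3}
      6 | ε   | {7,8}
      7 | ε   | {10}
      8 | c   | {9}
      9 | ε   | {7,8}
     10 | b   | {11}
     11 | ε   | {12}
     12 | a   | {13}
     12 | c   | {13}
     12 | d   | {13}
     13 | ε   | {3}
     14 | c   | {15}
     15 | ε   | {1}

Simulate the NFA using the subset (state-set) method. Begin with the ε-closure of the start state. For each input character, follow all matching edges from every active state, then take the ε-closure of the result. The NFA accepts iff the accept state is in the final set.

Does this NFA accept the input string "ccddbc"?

S₀ = ε-closure({0}) = {0,2,4,6,7,8,10,14}
'c' @ 1: {1,7,8,9,10,15}  ✓accept
'c' @ 2: {7,8,9,10}
'd' @ 3: {}  — state set empty
rest 'dbc' ignored (set empty)
end set {} — state 1 not in

Answer: REJECT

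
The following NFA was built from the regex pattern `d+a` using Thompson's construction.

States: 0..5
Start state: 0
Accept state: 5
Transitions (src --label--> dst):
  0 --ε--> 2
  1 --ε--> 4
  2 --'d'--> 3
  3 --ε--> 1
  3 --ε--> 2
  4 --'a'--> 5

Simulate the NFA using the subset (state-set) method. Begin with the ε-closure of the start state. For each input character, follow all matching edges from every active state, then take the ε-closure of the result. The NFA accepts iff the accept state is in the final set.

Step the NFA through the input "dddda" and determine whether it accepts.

S₀ = ε-closure({0}) = {0,2}
'd' @ 1: {1,2,3,4}
'd' @ 2: {1,2,3,4}
'd' @ 3: {1,2,3,4}
'd' @ 4: {1,2,3,4}
'a' @ 5: {5}  (accept∈set)
final: {5}; accept 5 in set

Answer: ACCEPT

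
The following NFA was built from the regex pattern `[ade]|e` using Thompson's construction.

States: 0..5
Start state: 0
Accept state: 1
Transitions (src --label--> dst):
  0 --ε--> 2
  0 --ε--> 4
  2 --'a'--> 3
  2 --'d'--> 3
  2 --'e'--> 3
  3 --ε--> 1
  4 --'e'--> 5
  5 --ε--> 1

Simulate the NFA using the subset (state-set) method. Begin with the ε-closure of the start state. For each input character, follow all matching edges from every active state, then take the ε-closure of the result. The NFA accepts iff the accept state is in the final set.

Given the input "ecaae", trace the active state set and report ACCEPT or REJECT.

Answer: REJECT

Trace:
S₀ = ε-closure({0}) = {0,2,4}
'e' @ 1: {1,3,5}  ✓accept
'c' @ 2: {}  — state set empty
rest 'aae' ignored (set empty)
after full input: {}  (accept=1 not in)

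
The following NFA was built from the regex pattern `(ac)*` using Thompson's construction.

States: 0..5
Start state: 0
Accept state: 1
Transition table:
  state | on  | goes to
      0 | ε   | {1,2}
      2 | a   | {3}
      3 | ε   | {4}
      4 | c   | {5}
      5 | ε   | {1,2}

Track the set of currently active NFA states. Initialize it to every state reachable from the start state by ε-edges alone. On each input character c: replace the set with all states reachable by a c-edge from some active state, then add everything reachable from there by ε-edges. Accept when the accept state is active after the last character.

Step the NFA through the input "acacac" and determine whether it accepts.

initial (ε-close {0}): {0,1,2}
'a' @ 1: {3,4}
'c' @ 2: {1,2,5}  ✓accept
'a' @ 3: {3,4}
'c' @ 4: {1,2,5}  ✓accept
'a' @ 5: {3,4}
'c' @ 6: {1,2,5}  ✓accept
end set {1,2,5} — state 1 in

Answer: ACCEPT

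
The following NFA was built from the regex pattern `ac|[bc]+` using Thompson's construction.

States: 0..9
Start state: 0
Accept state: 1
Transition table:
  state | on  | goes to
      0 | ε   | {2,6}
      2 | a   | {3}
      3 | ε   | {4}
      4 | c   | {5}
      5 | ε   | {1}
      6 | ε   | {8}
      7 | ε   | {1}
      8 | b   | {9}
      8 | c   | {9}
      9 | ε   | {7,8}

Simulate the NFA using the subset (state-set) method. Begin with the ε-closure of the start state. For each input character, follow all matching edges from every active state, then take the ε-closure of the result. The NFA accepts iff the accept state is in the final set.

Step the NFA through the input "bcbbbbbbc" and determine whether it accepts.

Answer: ACCEPT

Trace:
S₀ = ε-closure({0}) = {0,2,6,8}
'b' @ 1: {1,7,8,9}  (accept∈set)
'c' @ 2: {1,7,8,9}  (accept∈set)
'b' @ 3: {1,7,8,9}  (accept∈set)
'b' @ 4: {1,7,8,9}  (accept∈set)
'b' @ 5: {1,7,8,9}  (accept∈set)
'b' @ 6: {1,7,8,9}  (accept∈set)
'b' @ 7: {1,7,8,9}  (accept∈set)
'b' @ 8: {1,7,8,9}  (accept∈set)
'c' @ 9: {1,7,8,9}  (accept∈set)
final: {1,7,8,9}; accept 1 in set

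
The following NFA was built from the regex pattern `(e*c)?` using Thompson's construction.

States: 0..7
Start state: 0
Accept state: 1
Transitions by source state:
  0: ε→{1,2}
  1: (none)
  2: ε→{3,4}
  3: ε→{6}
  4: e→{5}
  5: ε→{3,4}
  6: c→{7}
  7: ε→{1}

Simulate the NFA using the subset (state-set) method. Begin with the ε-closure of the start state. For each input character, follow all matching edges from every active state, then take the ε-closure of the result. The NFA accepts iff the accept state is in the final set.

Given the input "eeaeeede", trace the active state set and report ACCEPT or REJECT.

Answer: REJECT

Steps:
initial (ε-close {0}): {0,1,2,3,4,6}
'e' @ 1: {3,4,5,6}
'e' @ 2: {3,4,5,6}
'a' @ 3: {}  — state set empty
rest 'eeede' ignored (set empty)
end set {} — state 1 not in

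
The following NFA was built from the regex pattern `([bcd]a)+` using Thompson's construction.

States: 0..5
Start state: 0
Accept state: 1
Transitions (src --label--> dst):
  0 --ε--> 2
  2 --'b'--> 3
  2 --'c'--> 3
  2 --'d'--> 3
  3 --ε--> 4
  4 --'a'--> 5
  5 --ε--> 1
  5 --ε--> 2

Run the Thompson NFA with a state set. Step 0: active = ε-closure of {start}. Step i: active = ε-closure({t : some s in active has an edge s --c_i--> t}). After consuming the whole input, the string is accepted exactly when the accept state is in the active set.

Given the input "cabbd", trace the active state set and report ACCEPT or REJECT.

Answer: REJECT

Trace:
S₀ = ε-closure({0}) = {0,2}
'c' @ 1: {3,4}
'a' @ 2: {1,2,5}  ✓accept
'b' @ 3: {3,4}
'b' @ 4: {}  — no active states
rest 'd' ignored (set empty)
after full input: {}  (accept=1 not in)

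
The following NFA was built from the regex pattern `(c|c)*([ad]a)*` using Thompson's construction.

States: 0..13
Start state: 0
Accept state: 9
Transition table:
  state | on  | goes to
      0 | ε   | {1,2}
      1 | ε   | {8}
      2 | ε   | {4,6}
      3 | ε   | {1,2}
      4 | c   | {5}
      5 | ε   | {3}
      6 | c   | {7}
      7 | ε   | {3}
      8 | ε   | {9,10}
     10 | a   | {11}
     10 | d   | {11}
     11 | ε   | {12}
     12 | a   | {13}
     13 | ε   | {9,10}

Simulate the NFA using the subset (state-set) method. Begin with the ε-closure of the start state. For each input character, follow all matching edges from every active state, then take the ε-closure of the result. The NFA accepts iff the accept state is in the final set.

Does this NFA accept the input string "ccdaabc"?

S₀ = ε-closure({0}) = {0,1,2,4,6,8,9,10}
'c' @ 1: {1,2,3,4,5,6,7,8,9,10}  ✓accept
'c' @ 2: {1,2,3,4,5,6,7,8,9,10}  ✓accept
'd' @ 3: {11,12}
'a' @ 4: {9,10,13}  ✓accept
'a' @ 5: {11,12}
'b' @ 6: {}  — state set empty
rest 'c' ignored (set empty)
final: {}; accept 9 not in set

Answer: REJECT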